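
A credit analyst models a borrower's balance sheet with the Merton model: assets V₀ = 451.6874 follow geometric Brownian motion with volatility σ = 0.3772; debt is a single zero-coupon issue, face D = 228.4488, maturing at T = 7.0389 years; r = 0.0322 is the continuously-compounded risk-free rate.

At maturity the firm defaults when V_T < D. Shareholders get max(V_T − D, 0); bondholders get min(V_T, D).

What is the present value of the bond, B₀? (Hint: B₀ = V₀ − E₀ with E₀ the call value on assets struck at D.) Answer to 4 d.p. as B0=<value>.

B0=155.7892

d₁ = [ln(V₀/D) + (r + σ²/2)T] / (σ√T)
   = [ln(451.6874/228.4488) + (0.0322 + 0.5·0.3772²)·7.0389] / (0.3772·√7.0389)
   = [0.681678 + 0.727399] / 1.000747 = 1.408026
d₂ = d₁ − σ√T = 1.408026 − 1.000747 = 0.407280
N(d₁) = 0.920438,  N(d₂) = 0.658099,  e^(−rT) = 0.797198
E₀ = V₀·N(d₁) − D·e^(−rT)·N(d₂)
   = 451.6874·0.920438 − 228.4488·0.797198·0.658099 = 295.898217
B₀ = V₀ − E₀ = 451.6874 − 295.898217 = 155.789183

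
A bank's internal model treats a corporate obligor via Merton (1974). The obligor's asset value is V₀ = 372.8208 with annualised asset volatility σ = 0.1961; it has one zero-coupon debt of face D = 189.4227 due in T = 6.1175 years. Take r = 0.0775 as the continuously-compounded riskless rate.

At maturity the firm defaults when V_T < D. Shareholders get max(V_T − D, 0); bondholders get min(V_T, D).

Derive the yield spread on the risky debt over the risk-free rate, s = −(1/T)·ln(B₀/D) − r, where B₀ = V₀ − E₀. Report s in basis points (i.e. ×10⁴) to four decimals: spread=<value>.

d₁ = [ln(V₀/D) + (r + σ²/2)T] / (σ√T)
   = [ln(372.8208/189.4227) + (0.0775 + 0.5·0.1961²)·6.1175] / (0.1961·√6.1175)
   = [0.677117 + 0.591731] / 0.485026 = 2.616044
d₂ = d₁ − σ√T = 2.616044 − 0.485026 = 2.131018
N(d₁) = 0.995552,  N(d₂) = 0.983456,  e^(−rT) = 0.622441
E₀ = V₀·N(d₁) − D·e^(−rT)·N(d₂)
   = 372.8208·0.995552 − 189.4227·0.622441·0.983456 = 255.208697
B₀ = V₀ − E₀ = 372.8208 − 255.208697 = 117.612103
spread = −(1/T)·ln(B₀/D) − r = −(1/6.1175)·ln(117.612103/189.4227) − 0.0775 = 0.00040586
in basis points: 0.00040586 × 10⁴ = 4.0586 bp

spread=4.0586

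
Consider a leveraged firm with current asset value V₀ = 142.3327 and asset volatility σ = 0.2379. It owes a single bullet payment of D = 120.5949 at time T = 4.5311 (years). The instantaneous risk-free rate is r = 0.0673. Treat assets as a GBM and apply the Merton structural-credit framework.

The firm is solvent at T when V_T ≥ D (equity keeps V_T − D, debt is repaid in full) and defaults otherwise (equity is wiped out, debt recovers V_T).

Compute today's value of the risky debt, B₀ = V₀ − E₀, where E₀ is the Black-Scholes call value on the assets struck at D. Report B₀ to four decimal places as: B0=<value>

B0=83.5861

d₁ = [ln(V₀/D) + (r + σ²/2)T] / (σ√T)
   = [ln(142.3327/120.5949) + (0.0673 + 0.5·0.2379²)·4.5311] / (0.2379·√4.5311)
   = [0.165730 + 0.433165] / 0.506403 = 1.182646
d₂ = d₁ − σ√T = 1.182646 − 0.506403 = 0.676243
N(d₁) = 0.881525,  N(d₂) = 0.750557,  e^(−rT) = 0.737165
E₀ = V₀·N(d₁) − D·e^(−rT)·N(d₂)
   = 142.3327·0.881525 − 120.5949·0.737165·0.750557 = 58.746583
B₀ = V₀ − E₀ = 142.3327 − 58.746583 = 83.586117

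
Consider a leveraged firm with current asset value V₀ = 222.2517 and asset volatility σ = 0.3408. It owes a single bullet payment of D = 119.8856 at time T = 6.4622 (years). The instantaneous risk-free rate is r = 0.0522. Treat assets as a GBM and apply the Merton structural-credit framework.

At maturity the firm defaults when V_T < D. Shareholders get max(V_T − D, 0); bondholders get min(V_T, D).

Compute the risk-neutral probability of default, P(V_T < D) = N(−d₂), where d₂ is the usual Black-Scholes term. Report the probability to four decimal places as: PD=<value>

PD=0.2518

d₁ = [ln(V₀/D) + (r + σ²/2)T] / (σ√T)
   = [ln(222.2517/119.8856) + (0.0522 + 0.5·0.3408²)·6.4622] / (0.3408·√6.4622)
   = [0.617273 + 0.712602] / 0.866343 = 1.535044
d₂ = d₁ − σ√T = 1.535044 − 0.866343 = 0.668701
risk-neutral PD = N(−d₂) = N(-0.668701) = 0.251843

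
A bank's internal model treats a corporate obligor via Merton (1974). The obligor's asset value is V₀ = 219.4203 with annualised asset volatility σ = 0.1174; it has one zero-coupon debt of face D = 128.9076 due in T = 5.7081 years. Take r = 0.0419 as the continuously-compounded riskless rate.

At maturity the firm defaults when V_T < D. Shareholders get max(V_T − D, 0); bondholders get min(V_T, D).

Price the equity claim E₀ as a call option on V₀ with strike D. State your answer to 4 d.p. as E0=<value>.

E0=117.9712

d₁ = [ln(V₀/D) + (r + σ²/2)T] / (σ√T)
   = [ln(219.4203/128.9076) + (0.0419 + 0.5·0.1174²)·5.7081] / (0.1174·√5.7081)
   = [0.531893 + 0.278506] / 0.280488 = 2.889250
d₂ = d₁ − σ√T = 2.889250 − 0.280488 = 2.608763
N(d₁) = 0.998069,  N(d₂) = 0.995456,  e^(−rT) = 0.787282
E₀ = V₀·N(d₁) − D·e^(−rT)·N(d₂)
   = 219.4203·0.998069 − 128.9076·0.787282·0.995456 = 117.971177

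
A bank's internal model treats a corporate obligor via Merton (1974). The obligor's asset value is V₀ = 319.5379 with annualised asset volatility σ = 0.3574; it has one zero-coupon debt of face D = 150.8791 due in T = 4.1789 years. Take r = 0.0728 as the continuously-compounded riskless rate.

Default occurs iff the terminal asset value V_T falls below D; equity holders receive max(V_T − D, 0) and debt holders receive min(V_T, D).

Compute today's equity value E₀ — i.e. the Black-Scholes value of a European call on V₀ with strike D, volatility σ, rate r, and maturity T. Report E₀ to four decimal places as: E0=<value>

d₁ = [ln(V₀/D) + (r + σ²/2)T] / (σ√T)
   = [ln(319.5379/150.8791) + (0.0728 + 0.5·0.3574²)·4.1789] / (0.3574·√4.1789)
   = [0.750397 + 0.571119] / 0.730610 = 1.808785
d₂ = d₁ − σ√T = 1.808785 − 0.730610 = 1.078175
N(d₁) = 0.964758,  N(d₂) = 0.859522,  e^(−rT) = 0.737696
E₀ = V₀·N(d₁) − D·e^(−rT)·N(d₂)
   = 319.5379·0.964758 − 150.8791·0.737696·0.859522 = 212.609403

E0=212.6094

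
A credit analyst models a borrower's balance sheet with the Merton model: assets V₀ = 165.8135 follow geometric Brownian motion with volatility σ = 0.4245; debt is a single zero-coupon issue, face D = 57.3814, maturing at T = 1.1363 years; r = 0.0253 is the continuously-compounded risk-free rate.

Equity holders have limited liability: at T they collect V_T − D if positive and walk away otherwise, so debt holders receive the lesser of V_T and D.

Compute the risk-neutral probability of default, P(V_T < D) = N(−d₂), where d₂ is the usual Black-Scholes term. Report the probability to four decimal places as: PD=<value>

d₁ = [ln(V₀/D) + (r + σ²/2)T] / (σ√T)
   = [ln(165.8135/57.3814) + (0.0253 + 0.5·0.4245²)·1.1363] / (0.4245·√1.1363)
   = [1.061143 + 0.131129] / 0.452506 = 2.634823
d₂ = d₁ − σ√T = 2.634823 − 0.452506 = 2.182317
risk-neutral PD = N(−d₂) = N(-2.182317) = 0.014543

PD=0.0145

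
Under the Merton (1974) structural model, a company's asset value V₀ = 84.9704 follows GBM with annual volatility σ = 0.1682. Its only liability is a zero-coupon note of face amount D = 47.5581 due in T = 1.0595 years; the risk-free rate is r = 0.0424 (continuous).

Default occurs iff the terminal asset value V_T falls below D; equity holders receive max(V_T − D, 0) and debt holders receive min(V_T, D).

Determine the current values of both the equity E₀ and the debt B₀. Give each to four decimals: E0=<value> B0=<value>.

E0=39.5019 B0=45.4685

d₁ = [ln(V₀/D) + (r + σ²/2)T] / (σ√T)
   = [ln(84.9704/47.5581) + (0.0424 + 0.5·0.1682²)·1.0595] / (0.1682·√1.0595)
   = [0.580351 + 0.059910] / 0.173132 = 3.698116
d₂ = d₁ − σ√T = 3.698116 − 0.173132 = 3.524984
N(d₁) = 0.999891,  N(d₂) = 0.999788,  e^(−rT) = 0.956071
E₀ = V₀·N(d₁) − D·e^(−rT)·N(d₂)
   = 84.9704·0.999891 − 47.5581·0.956071·0.999788 = 39.501866
B₀ = V₀ − E₀ = 84.9704 − 39.501866 = 45.468534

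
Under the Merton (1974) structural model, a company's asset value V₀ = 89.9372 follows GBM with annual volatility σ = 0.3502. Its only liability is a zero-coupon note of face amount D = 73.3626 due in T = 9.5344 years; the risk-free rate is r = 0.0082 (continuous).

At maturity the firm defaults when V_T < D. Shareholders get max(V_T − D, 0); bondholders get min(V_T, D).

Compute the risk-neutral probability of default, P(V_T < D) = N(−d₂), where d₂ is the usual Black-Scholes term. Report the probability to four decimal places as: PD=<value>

d₁ = [ln(V₀/D) + (r + σ²/2)T] / (σ√T)
   = [ln(89.9372/73.3626) + (0.0082 + 0.5·0.3502²)·9.5344] / (0.3502·√9.5344)
   = [0.203697 + 0.662832] / 1.081341 = 0.801346
d₂ = d₁ − σ√T = 0.801346 − 1.081341 = -0.279995
risk-neutral PD = N(−d₂) = N(0.279995) = 0.610259

PD=0.6103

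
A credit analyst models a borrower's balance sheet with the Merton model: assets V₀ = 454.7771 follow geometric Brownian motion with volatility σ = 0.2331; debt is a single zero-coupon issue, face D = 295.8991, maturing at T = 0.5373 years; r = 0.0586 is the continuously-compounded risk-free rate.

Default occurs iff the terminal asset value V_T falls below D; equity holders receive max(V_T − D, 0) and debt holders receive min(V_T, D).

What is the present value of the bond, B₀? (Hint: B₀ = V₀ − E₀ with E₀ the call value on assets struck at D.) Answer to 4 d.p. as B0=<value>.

d₁ = [ln(V₀/D) + (r + σ²/2)T] / (σ√T)
   = [ln(454.7771/295.8991) + (0.0586 + 0.5·0.2331²)·0.5373] / (0.2331·√0.5373)
   = [0.429789 + 0.046083] / 0.170864 = 2.785091
d₂ = d₁ − σ√T = 2.785091 − 0.170864 = 2.614227
N(d₁) = 0.997324,  N(d₂) = 0.995529,  e^(−rT) = 0.969005
E₀ = V₀·N(d₁) − D·e^(−rT)·N(d₂)
   = 454.7771·0.997324 − 295.8991·0.969005·0.995529 = 168.114750
B₀ = V₀ − E₀ = 454.7771 − 168.114750 = 286.662350

B0=286.6623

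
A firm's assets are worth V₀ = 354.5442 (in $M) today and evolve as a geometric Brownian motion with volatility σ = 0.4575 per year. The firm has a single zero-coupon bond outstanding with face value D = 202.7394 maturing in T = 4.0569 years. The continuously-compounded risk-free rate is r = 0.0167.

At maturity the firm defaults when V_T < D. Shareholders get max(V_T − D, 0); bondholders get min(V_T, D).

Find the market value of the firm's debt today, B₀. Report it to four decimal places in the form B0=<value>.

B0=156.1927

d₁ = [ln(V₀/D) + (r + σ²/2)T] / (σ√T)
   = [ln(354.5442/202.7394) + (0.0167 + 0.5·0.4575²)·4.0569] / (0.4575·√4.0569)
   = [0.558912 + 0.492317] / 0.921485 = 1.140799
d₂ = d₁ − σ√T = 1.140799 − 0.921485 = 0.219314
N(d₁) = 0.873023,  N(d₂) = 0.586797,  e^(−rT) = 0.934494
E₀ = V₀·N(d₁) − D·e^(−rT)·N(d₂)
   = 354.5442·0.873023 − 202.7394·0.934494·0.586797 = 198.351451
B₀ = V₀ − E₀ = 354.5442 − 198.351451 = 156.192749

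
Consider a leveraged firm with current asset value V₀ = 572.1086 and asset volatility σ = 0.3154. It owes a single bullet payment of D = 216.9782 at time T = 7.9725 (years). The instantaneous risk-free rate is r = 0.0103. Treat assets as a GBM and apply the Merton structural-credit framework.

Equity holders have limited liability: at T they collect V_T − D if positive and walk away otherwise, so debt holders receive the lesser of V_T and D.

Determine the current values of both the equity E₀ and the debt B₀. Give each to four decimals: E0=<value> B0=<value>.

E0=388.6780 B0=183.4306

d₁ = [ln(V₀/D) + (r + σ²/2)T] / (σ√T)
   = [ln(572.1086/216.9782) + (0.0103 + 0.5·0.3154²)·7.9725] / (0.3154·√7.9725)
   = [0.969532 + 0.478658] / 0.890551 = 1.626172
d₂ = d₁ − σ√T = 1.626172 − 0.890551 = 0.735621
N(d₁) = 0.948043,  N(d₂) = 0.769019,  e^(−rT) = 0.921164
E₀ = V₀·N(d₁) − D·e^(−rT)·N(d₂)
   = 572.1086·0.948043 − 216.9782·0.921164·0.769019 = 388.677954
B₀ = V₀ − E₀ = 572.1086 − 388.677954 = 183.430646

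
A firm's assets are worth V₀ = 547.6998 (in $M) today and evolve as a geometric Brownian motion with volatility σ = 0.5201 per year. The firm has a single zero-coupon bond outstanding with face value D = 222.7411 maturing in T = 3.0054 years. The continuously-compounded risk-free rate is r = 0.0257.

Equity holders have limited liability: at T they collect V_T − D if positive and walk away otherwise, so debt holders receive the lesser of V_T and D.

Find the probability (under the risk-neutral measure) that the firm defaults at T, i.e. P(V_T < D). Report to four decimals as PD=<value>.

PD=0.2635

d₁ = [ln(V₀/D) + (r + σ²/2)T] / (σ√T)
   = [ln(547.6998/222.7411) + (0.0257 + 0.5·0.5201²)·3.0054] / (0.5201·√3.0054)
   = [0.899717 + 0.483725] / 0.901650 = 1.534345
d₂ = d₁ − σ√T = 1.534345 − 0.901650 = 0.632695
risk-neutral PD = N(−d₂) = N(-0.632695) = 0.263466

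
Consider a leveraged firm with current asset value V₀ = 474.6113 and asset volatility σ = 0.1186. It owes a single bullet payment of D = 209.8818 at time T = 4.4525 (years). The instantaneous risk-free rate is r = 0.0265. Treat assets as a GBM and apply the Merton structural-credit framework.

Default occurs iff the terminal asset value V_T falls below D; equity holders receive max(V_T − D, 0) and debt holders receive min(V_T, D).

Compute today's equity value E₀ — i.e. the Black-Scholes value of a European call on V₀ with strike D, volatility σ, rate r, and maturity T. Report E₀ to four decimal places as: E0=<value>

d₁ = [ln(V₀/D) + (r + σ²/2)T] / (σ√T)
   = [ln(474.6113/209.8818) + (0.0265 + 0.5·0.1186²)·4.4525] / (0.1186·√4.4525)
   = [0.815952 + 0.149306] / 0.250257 = 3.857060
d₂ = d₁ − σ√T = 3.857060 − 0.250257 = 3.606803
N(d₁) = 0.999943,  N(d₂) = 0.999845,  e^(−rT) = 0.888704
E₀ = V₀·N(d₁) − D·e^(−rT)·N(d₂)
   = 474.6113·0.999943 − 209.8818·0.888704·0.999845 = 288.090218

E0=288.0902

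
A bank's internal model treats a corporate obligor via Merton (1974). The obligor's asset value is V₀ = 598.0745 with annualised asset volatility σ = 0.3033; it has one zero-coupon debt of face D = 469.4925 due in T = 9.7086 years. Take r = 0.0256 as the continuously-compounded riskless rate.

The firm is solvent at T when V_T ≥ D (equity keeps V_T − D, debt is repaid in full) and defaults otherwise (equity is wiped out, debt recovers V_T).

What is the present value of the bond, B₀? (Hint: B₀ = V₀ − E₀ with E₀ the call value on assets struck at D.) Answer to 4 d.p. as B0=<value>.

B0=285.9950

d₁ = [ln(V₀/D) + (r + σ²/2)T] / (σ√T)
   = [ln(598.0745/469.4925) + (0.0256 + 0.5·0.3033²)·9.7086] / (0.3033·√9.7086)
   = [0.242063 + 0.695092] / 0.945041 = 0.991655
d₂ = d₁ − σ√T = 0.991655 − 0.945041 = 0.046614
N(d₁) = 0.839317,  N(d₂) = 0.518589,  e^(−rT) = 0.779939
E₀ = V₀·N(d₁) − D·e^(−rT)·N(d₂)
   = 598.0745·0.839317 − 469.4925·0.779939·0.518589 = 312.079475
B₀ = V₀ − E₀ = 598.0745 − 312.079475 = 285.995025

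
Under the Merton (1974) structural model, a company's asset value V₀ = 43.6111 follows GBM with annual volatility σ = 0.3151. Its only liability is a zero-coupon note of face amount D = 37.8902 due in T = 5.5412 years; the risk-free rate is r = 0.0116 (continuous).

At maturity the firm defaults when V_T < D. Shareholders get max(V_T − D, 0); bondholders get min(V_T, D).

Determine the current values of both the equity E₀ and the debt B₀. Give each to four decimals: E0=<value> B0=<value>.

d₁ = [ln(V₀/D) + (r + σ²/2)T] / (σ√T)
   = [ln(43.6111/37.8902) + (0.0116 + 0.5·0.3151²)·5.5412] / (0.3151·√5.5412)
   = [0.140619 + 0.339365] / 0.741738 = 0.647108
d₂ = d₁ − σ√T = 0.647108 − 0.741738 = -0.094629
N(d₁) = 0.741219,  N(d₂) = 0.462305,  e^(−rT) = 0.937744
E₀ = V₀·N(d₁) − D·e^(−rT)·N(d₂)
   = 43.6111·0.741219 − 37.8902·0.937744·0.462305 = 15.899085
B₀ = V₀ − E₀ = 43.6111 − 15.899085 = 27.712015

E0=15.8991 B0=27.7120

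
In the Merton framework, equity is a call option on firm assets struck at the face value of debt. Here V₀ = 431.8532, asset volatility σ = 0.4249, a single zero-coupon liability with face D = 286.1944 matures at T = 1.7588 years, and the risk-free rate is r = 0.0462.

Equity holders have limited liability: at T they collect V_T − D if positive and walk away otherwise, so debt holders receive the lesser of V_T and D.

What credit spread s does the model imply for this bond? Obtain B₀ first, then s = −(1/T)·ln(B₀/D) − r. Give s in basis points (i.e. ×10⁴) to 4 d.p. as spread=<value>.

spread=437.5564

d₁ = [ln(V₀/D) + (r + σ²/2)T] / (σ√T)
   = [ln(431.8532/286.1944) + (0.0462 + 0.5·0.4249²)·1.7588] / (0.4249·√1.7588)
   = [0.411414 + 0.240023] / 0.563501 = 1.156054
d₂ = d₁ − σ√T = 1.156054 − 0.563501 = 0.592552
N(d₁) = 0.876170,  N(d₂) = 0.723260,  e^(−rT) = 0.921957
E₀ = V₀·N(d₁) − D·e^(−rT)·N(d₂)
   = 431.8532·0.876170 − 286.1944·0.921957·0.723260 = 187.538459
B₀ = V₀ − E₀ = 431.8532 − 187.538459 = 244.314741
spread = −(1/T)·ln(B₀/D) − r = −(1/1.7588)·ln(244.314741/286.1944) − 0.0462 = 0.04375564
in basis points: 0.04375564 × 10⁴ = 437.5564 bp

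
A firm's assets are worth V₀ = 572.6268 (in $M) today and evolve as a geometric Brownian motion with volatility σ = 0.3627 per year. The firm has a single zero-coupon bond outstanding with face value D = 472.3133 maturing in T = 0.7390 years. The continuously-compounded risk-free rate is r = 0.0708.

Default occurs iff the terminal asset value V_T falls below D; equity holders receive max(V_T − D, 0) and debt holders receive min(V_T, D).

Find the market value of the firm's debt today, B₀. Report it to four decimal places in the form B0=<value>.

d₁ = [ln(V₀/D) + (r + σ²/2)T] / (σ√T)
   = [ln(572.6268/472.3133) + (0.0708 + 0.5·0.3627²)·0.7390] / (0.3627·√0.7390)
   = [0.192592 + 0.100929] / 0.311795 = 0.941390
d₂ = d₁ − σ√T = 0.941390 − 0.311795 = 0.629594
N(d₁) = 0.826747,  N(d₂) = 0.735520,  e^(−rT) = 0.949024
E₀ = V₀·N(d₁) − D·e^(−rT)·N(d₂)
   = 572.6268·0.826747 − 472.3133·0.949024·0.735520 = 143.730717
B₀ = V₀ − E₀ = 572.6268 − 143.730717 = 428.896083

B0=428.8961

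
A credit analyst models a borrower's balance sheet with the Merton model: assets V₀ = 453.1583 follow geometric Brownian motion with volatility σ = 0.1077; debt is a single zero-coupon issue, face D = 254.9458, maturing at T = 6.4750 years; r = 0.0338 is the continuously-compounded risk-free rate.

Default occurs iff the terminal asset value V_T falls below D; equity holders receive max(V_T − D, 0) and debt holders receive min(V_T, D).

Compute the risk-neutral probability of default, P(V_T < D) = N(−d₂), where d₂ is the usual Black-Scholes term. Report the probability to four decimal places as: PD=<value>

PD=0.0029

d₁ = [ln(V₀/D) + (r + σ²/2)T] / (σ√T)
   = [ln(453.1583/254.9458) + (0.0338 + 0.5·0.1077²)·6.4750] / (0.1077·√6.4750)
   = [0.575191 + 0.256408] / 0.274054 = 3.034436
d₂ = d₁ − σ√T = 3.034436 − 0.274054 = 2.760382
risk-neutral PD = N(−d₂) = N(-2.760382) = 0.002887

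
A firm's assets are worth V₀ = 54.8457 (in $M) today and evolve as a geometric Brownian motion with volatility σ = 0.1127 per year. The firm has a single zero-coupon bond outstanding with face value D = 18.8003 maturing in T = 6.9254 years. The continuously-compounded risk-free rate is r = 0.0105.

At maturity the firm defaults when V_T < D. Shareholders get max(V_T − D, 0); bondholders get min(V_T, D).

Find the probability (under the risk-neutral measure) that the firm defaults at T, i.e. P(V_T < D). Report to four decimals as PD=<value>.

d₁ = [ln(V₀/D) + (r + σ²/2)T] / (σ√T)
   = [ln(54.8457/18.8003) + (0.0105 + 0.5·0.1127²)·6.9254] / (0.1127·√6.9254)
   = [1.070651 + 0.116697] / 0.296583 = 4.003426
d₂ = d₁ − σ√T = 4.003426 − 0.296583 = 3.706843
risk-neutral PD = N(−d₂) = N(-3.706843) = 0.000105

PD=0.0001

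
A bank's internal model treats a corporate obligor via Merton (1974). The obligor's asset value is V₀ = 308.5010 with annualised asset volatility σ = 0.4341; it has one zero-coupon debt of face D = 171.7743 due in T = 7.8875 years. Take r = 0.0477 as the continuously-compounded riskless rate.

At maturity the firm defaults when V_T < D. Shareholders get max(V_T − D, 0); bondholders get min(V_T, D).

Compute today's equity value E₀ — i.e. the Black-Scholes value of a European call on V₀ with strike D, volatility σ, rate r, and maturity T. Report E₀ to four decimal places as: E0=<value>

E0=216.1702

d₁ = [ln(V₀/D) + (r + σ²/2)T] / (σ√T)
   = [ln(308.5010/171.7743) + (0.0477 + 0.5·0.4341²)·7.8875] / (0.4341·√7.8875)
   = [0.585544 + 1.119405] / 1.219157 = 1.398466
d₂ = d₁ − σ√T = 1.398466 − 1.219157 = 0.179309
N(d₁) = 0.919013,  N(d₂) = 0.571153,  e^(−rT) = 0.686442
E₀ = V₀·N(d₁) − D·e^(−rT)·N(d₂)
   = 308.5010·0.919013 − 171.7743·0.686442·0.571153 = 216.170195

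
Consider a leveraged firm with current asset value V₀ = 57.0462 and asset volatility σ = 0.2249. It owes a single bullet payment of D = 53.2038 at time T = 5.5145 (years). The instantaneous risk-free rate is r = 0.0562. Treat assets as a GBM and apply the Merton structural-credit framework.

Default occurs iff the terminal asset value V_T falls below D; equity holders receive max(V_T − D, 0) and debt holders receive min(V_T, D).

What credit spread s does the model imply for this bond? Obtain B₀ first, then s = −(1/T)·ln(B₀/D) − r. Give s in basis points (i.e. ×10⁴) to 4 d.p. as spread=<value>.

d₁ = [ln(V₀/D) + (r + σ²/2)T] / (σ√T)
   = [ln(57.0462/53.2038) + (0.0562 + 0.5·0.2249²)·5.5145] / (0.2249·√5.5145)
   = [0.069732 + 0.449377] / 0.528132 = 0.982914
d₂ = d₁ − σ√T = 0.982914 − 0.528132 = 0.454782
N(d₁) = 0.837175,  N(d₂) = 0.675367,  e^(−rT) = 0.733509
E₀ = V₀·N(d₁) − D·e^(−rT)·N(d₂)
   = 57.0462·0.837175 − 53.2038·0.733509·0.675367 = 21.401136
B₀ = V₀ − E₀ = 57.0462 − 21.401136 = 35.645064
spread = −(1/T)·ln(B₀/D) − r = −(1/5.5145)·ln(35.645064/53.2038) − 0.0562 = 0.01643018
in basis points: 0.01643018 × 10⁴ = 164.3018 bp

spread=164.3018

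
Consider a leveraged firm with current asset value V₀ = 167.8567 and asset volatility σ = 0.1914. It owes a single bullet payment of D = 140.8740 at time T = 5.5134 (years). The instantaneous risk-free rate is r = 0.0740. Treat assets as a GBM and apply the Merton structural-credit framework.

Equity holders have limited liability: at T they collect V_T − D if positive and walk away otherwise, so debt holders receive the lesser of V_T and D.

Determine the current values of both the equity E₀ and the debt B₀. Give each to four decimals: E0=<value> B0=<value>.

E0=76.7112 B0=91.1455

d₁ = [ln(V₀/D) + (r + σ²/2)T] / (σ√T)
   = [ln(167.8567/140.8740) + (0.0740 + 0.5·0.1914²)·5.5134] / (0.1914·√5.5134)
   = [0.175245 + 0.508980] / 0.449419 = 1.522465
d₂ = d₁ − σ√T = 1.522465 − 0.449419 = 1.073046
N(d₁) = 0.936054,  N(d₂) = 0.858375,  e^(−rT) = 0.664984
E₀ = V₀·N(d₁) − D·e^(−rT)·N(d₂)
   = 167.8567·0.936054 − 140.8740·0.664984·0.858375 = 76.711182
B₀ = V₀ − E₀ = 167.8567 − 76.711182 = 91.145518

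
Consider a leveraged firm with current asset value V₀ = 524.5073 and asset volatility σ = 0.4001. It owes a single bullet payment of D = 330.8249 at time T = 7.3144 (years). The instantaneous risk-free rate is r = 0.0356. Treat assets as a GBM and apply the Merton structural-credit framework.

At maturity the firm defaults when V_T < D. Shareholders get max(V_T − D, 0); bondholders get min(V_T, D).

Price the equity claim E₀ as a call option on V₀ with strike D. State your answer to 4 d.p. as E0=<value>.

d₁ = [ln(V₀/D) + (r + σ²/2)T] / (σ√T)
   = [ln(524.5073/330.8249) + (0.0356 + 0.5·0.4001²)·7.3144] / (0.4001·√7.3144)
   = [0.460870 + 0.845837] / 1.082076 = 1.207593
d₂ = d₁ − σ√T = 1.207593 − 1.082076 = 0.125516
N(d₁) = 0.886398,  N(d₂) = 0.549943,  e^(−rT) = 0.770749
E₀ = V₀·N(d₁) − D·e^(−rT)·N(d₂)
   = 524.5073·0.886398 − 330.8249·0.770749·0.549943 = 324.696253

E0=324.6963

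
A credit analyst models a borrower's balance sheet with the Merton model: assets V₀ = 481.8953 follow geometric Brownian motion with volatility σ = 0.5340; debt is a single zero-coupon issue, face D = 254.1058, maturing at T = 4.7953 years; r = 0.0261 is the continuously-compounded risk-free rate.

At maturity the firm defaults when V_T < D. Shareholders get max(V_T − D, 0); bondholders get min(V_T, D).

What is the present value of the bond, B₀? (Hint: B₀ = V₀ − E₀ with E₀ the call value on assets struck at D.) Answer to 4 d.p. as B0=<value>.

d₁ = [ln(V₀/D) + (r + σ²/2)T] / (σ√T)
   = [ln(481.8953/254.1058) + (0.0261 + 0.5·0.5340²)·4.7953] / (0.5340·√4.7953)
   = [0.639976 + 0.808862] / 1.169362 = 1.238998
d₂ = d₁ − σ√T = 1.238998 − 1.169362 = 0.069636
N(d₁) = 0.892327,  N(d₂) = 0.527758,  e^(−rT) = 0.882358
E₀ = V₀·N(d₁) − D·e^(−rT)·N(d₂)
   = 481.8953·0.892327 − 254.1058·0.882358·0.527758 = 311.678265
B₀ = V₀ − E₀ = 481.8953 − 311.678265 = 170.217035

B0=170.2170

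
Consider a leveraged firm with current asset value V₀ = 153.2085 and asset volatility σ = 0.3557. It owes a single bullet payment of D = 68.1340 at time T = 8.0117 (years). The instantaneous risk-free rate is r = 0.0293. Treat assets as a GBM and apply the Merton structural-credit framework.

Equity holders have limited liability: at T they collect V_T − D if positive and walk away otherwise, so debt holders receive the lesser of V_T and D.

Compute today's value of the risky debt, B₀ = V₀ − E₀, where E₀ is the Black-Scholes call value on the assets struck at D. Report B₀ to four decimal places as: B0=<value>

d₁ = [ln(V₀/D) + (r + σ²/2)T] / (σ√T)
   = [ln(153.2085/68.1340) + (0.0293 + 0.5·0.3557²)·8.0117] / (0.3557·√8.0117)
   = [0.810323 + 0.741573] / 1.006807 = 1.541404
d₂ = d₁ − σ√T = 1.541404 − 1.006807 = 0.534597
N(d₁) = 0.938391,  N(d₂) = 0.703536,  e^(−rT) = 0.790774
E₀ = V₀·N(d₁) − D·e^(−rT)·N(d₂)
   = 153.2085·0.938391 − 68.1340·0.790774·0.703536 = 105.863913
B₀ = V₀ − E₀ = 153.2085 − 105.863913 = 47.344587

B0=47.3446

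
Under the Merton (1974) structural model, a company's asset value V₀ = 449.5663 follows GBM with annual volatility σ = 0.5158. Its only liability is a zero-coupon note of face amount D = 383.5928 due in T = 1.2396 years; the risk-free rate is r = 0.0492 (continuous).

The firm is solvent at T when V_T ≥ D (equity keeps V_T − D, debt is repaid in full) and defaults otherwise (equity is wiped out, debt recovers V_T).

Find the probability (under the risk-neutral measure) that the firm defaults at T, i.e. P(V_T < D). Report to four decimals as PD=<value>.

d₁ = [ln(V₀/D) + (r + σ²/2)T] / (σ√T)
   = [ln(449.5663/383.5928) + (0.0492 + 0.5·0.5158²)·1.2396] / (0.5158·√1.2396)
   = [0.158702 + 0.225886] / 0.574278 = 0.669689
d₂ = d₁ − σ√T = 0.669689 − 0.574278 = 0.095411
risk-neutral PD = N(−d₂) = N(-0.095411) = 0.461994

PD=0.4620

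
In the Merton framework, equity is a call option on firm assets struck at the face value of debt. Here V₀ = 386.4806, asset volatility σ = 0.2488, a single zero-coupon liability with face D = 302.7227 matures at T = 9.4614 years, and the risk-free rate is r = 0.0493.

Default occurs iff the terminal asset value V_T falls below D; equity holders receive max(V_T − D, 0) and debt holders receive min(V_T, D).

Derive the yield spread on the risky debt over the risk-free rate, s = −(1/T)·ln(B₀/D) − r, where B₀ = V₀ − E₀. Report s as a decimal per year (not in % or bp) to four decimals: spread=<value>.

spread=0.0111

d₁ = [ln(V₀/D) + (r + σ²/2)T] / (σ√T)
   = [ln(386.4806/302.7227) + (0.0493 + 0.5·0.2488²)·9.4614] / (0.2488·√9.4614)
   = [0.244264 + 0.759284] / 0.765294 = 1.311325
d₂ = d₁ − σ√T = 1.311325 − 0.765294 = 0.546031
N(d₁) = 0.905126,  N(d₂) = 0.707478,  e^(−rT) = 0.627227
E₀ = V₀·N(d₁) − D·e^(−rT)·N(d₂)
   = 386.4806·0.905126 − 302.7227·0.627227·0.707478 = 215.480723
B₀ = V₀ − E₀ = 386.4806 − 215.480723 = 170.999877
spread = −(1/T)·ln(B₀/D) − r = −(1/9.4614)·ln(170.999877/302.7227) − 0.0493 = 0.01106679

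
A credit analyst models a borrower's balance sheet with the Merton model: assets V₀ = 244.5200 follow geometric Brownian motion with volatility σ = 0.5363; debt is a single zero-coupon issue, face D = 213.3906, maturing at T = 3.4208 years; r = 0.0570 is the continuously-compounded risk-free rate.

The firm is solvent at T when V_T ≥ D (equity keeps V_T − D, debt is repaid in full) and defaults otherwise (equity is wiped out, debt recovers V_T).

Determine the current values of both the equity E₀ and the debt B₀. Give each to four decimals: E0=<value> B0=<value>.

E0=118.3149 B0=126.2051

d₁ = [ln(V₀/D) + (r + σ²/2)T] / (σ√T)
   = [ln(244.5200/213.3906) + (0.0570 + 0.5·0.5363²)·3.4208] / (0.5363·√3.4208)
   = [0.136173 + 0.686927] / 0.991909 = 0.829814
d₂ = d₁ − σ√T = 0.829814 − 0.991909 = -0.162094
N(d₁) = 0.796678,  N(d₂) = 0.435616,  e^(−rT) = 0.822847
E₀ = V₀·N(d₁) − D·e^(−rT)·N(d₂)
   = 244.5200·0.796678 − 213.3906·0.822847·0.435616 = 118.314948
B₀ = V₀ − E₀ = 244.5200 − 118.314948 = 126.205052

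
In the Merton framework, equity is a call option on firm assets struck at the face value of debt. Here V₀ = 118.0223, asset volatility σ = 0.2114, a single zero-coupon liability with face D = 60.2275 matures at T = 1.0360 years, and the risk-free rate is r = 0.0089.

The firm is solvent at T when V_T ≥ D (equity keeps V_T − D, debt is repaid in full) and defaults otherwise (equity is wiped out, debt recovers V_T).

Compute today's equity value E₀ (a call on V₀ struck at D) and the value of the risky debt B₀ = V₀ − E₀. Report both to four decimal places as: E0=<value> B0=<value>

E0=58.3513 B0=59.6710

d₁ = [ln(V₀/D) + (r + σ²/2)T] / (σ√T)
   = [ln(118.0223/60.2275) + (0.0089 + 0.5·0.2114²)·1.0360] / (0.2114·√1.0360)
   = [0.672745 + 0.032370] / 0.215172 = 3.276987
d₂ = d₁ − σ√T = 3.276987 − 0.215172 = 3.061815
N(d₁) = 0.999475,  N(d₂) = 0.998900,  e^(−rT) = 0.990822
E₀ = V₀·N(d₁) − D·e^(−rT)·N(d₂)
   = 118.0223·0.999475 − 60.2275·0.990822·0.998900 = 58.351296
B₀ = V₀ − E₀ = 118.0223 − 58.351296 = 59.671004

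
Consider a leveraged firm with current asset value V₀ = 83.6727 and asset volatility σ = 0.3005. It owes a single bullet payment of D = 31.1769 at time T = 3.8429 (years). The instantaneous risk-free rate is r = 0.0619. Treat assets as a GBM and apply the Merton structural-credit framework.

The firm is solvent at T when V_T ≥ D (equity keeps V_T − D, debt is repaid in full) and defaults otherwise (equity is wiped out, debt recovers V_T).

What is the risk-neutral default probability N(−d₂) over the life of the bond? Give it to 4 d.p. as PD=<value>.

d₁ = [ln(V₀/D) + (r + σ²/2)T] / (σ√T)
   = [ln(83.6727/31.1769) + (0.0619 + 0.5·0.3005²)·3.8429] / (0.3005·√3.8429)
   = [0.987235 + 0.411383] / 0.589080 = 2.374243
d₂ = d₁ − σ√T = 2.374243 − 0.589080 = 1.785163
risk-neutral PD = N(−d₂) = N(-1.785163) = 0.037117

PD=0.0371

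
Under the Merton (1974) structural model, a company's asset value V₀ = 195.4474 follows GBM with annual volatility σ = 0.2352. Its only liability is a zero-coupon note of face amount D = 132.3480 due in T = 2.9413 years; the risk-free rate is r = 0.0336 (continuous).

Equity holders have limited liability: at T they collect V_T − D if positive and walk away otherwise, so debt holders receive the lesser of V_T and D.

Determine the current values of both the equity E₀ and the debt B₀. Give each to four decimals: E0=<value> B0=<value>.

d₁ = [ln(V₀/D) + (r + σ²/2)T] / (σ√T)
   = [ln(195.4474/132.3480) + (0.0336 + 0.5·0.2352²)·2.9413] / (0.2352·√2.9413)
   = [0.389856 + 0.180183] / 0.403373 = 1.413181
d₂ = d₁ − σ√T = 1.413181 − 0.403373 = 1.009807
N(d₁) = 0.921199,  N(d₂) = 0.843706,  e^(−rT) = 0.905899
E₀ = V₀·N(d₁) − D·e^(−rT)·N(d₂)
   = 195.4474·0.921199 − 132.3480·0.905899·0.843706 = 78.890663
B₀ = V₀ − E₀ = 195.4474 − 78.890663 = 116.556737

E0=78.8907 B0=116.5567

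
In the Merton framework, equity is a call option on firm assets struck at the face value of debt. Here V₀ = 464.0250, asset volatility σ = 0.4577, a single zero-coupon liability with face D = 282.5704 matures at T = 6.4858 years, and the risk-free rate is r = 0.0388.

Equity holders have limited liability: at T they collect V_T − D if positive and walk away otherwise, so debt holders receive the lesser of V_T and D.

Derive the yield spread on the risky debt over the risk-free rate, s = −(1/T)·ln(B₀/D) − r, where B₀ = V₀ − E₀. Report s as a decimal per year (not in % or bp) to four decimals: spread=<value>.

spread=0.0430

d₁ = [ln(V₀/D) + (r + σ²/2)T] / (σ√T)
   = [ln(464.0250/282.5704) + (0.0388 + 0.5·0.4577²)·6.4858] / (0.4577·√6.4858)
   = [0.496011 + 0.931002] / 1.165635 = 1.224236
d₂ = d₁ − σ√T = 1.224236 − 1.165635 = 0.058601
N(d₁) = 0.889568,  N(d₂) = 0.523365,  e^(−rT) = 0.777518
E₀ = V₀·N(d₁) − D·e^(−rT)·N(d₂)
   = 464.0250·0.889568 − 282.5704·0.777518·0.523365 = 297.796894
B₀ = V₀ − E₀ = 464.0250 − 297.796894 = 166.228106
spread = −(1/T)·ln(B₀/D) − r = −(1/6.4858)·ln(166.228106/282.5704) − 0.0388 = 0.04300436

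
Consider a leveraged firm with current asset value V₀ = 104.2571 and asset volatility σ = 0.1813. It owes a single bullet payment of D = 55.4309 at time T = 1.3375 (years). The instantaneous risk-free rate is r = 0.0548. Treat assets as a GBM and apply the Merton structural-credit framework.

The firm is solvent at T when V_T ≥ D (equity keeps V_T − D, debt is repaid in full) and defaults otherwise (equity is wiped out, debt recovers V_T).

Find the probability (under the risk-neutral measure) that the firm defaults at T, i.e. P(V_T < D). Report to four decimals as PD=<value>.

d₁ = [ln(V₀/D) + (r + σ²/2)T] / (σ√T)
   = [ln(104.2571/55.4309) + (0.0548 + 0.5·0.1813²)·1.3375] / (0.1813·√1.3375)
   = [0.631723 + 0.095277] / 0.209674 = 3.467283
d₂ = d₁ − σ√T = 3.467283 − 0.209674 = 3.257609
risk-neutral PD = N(−d₂) = N(-3.257609) = 0.000562

PD=0.0006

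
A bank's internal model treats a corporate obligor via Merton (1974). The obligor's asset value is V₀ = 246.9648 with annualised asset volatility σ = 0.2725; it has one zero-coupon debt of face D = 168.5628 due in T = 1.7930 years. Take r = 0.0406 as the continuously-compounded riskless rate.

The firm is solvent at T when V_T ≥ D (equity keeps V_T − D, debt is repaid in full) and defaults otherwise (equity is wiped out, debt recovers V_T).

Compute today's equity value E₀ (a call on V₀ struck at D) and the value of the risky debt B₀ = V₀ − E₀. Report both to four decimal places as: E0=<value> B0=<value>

E0=93.8555 B0=153.1093

d₁ = [ln(V₀/D) + (r + σ²/2)T] / (σ√T)
   = [ln(246.9648/168.5628) + (0.0406 + 0.5·0.2725²)·1.7930] / (0.2725·√1.7930)
   = [0.381937 + 0.139367] / 0.364886 = 1.428678
d₂ = d₁ − σ√T = 1.428678 − 0.364886 = 1.063793
N(d₁) = 0.923452,  N(d₂) = 0.856289,  e^(−rT) = 0.929791
E₀ = V₀·N(d₁) − D·e^(−rT)·N(d₂)
   = 246.9648·0.923452 − 168.5628·0.929791·0.856289 = 93.855532
B₀ = V₀ − E₀ = 246.9648 − 93.855532 = 153.109268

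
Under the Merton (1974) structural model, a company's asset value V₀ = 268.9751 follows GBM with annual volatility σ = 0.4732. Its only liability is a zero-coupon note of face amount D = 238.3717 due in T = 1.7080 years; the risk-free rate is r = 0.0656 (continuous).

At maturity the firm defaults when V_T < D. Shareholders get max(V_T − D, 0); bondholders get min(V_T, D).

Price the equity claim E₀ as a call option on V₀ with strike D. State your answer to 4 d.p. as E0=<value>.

E0=90.4182

d₁ = [ln(V₀/D) + (r + σ²/2)T] / (σ√T)
   = [ln(268.9751/238.3717) + (0.0656 + 0.5·0.4732²)·1.7080] / (0.4732·√1.7080)
   = [0.120788 + 0.303271] / 0.618427 = 0.685705
d₂ = d₁ − σ√T = 0.685705 − 0.618427 = 0.067277
N(d₁) = 0.753550,  N(d₂) = 0.526820,  e^(−rT) = 0.894004
E₀ = V₀·N(d₁) − D·e^(−rT)·N(d₂)
   = 268.9751·0.753550 − 238.3717·0.894004·0.526820 = 90.418234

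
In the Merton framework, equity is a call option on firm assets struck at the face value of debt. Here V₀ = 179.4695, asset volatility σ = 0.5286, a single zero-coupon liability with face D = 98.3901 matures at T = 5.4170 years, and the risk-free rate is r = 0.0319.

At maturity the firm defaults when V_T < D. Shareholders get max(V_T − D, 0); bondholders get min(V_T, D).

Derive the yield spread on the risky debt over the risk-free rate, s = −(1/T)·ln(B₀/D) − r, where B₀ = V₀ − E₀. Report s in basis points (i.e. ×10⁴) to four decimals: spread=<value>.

spread=563.5559

d₁ = [ln(V₀/D) + (r + σ²/2)T] / (σ√T)
   = [ln(179.4695/98.3901) + (0.0319 + 0.5·0.5286²)·5.4170] / (0.5286·√5.4170)
   = [0.601065 + 0.929606] / 1.230287 = 1.244157
d₂ = d₁ − σ√T = 1.244157 − 1.230287 = 0.013870
N(d₁) = 0.893279,  N(d₂) = 0.505533,  e^(−rT) = 0.841304
E₀ = V₀·N(d₁) − D·e^(−rT)·N(d₂)
   = 179.4695·0.893279 − 98.3901·0.841304·0.505533 = 118.470367
B₀ = V₀ − E₀ = 179.4695 − 118.470367 = 60.999133
spread = −(1/T)·ln(B₀/D) − r = −(1/5.4170)·ln(60.999133/98.3901) − 0.0319 = 0.05635559
in basis points: 0.05635559 × 10⁴ = 563.5559 bp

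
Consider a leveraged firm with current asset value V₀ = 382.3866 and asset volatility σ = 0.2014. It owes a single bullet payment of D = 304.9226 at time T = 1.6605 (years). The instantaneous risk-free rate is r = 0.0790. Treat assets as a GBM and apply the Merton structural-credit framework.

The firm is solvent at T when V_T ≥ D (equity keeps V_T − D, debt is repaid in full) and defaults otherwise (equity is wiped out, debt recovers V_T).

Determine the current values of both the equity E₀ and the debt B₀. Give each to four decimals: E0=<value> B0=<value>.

E0=118.1278 B0=264.2588

d₁ = [ln(V₀/D) + (r + σ²/2)T] / (σ√T)
   = [ln(382.3866/304.9226) + (0.0790 + 0.5·0.2014²)·1.6605] / (0.2014·√1.6605)
   = [0.226374 + 0.164856] / 0.259525 = 1.507487
d₂ = d₁ − σ√T = 1.507487 − 0.259525 = 1.247962
N(d₁) = 0.934157,  N(d₂) = 0.893977,  e^(−rT) = 0.877060
E₀ = V₀·N(d₁) − D·e^(−rT)·N(d₂)
   = 382.3866·0.934157 − 304.9226·0.877060·0.893977 = 118.127798
B₀ = V₀ − E₀ = 382.3866 − 118.127798 = 264.258802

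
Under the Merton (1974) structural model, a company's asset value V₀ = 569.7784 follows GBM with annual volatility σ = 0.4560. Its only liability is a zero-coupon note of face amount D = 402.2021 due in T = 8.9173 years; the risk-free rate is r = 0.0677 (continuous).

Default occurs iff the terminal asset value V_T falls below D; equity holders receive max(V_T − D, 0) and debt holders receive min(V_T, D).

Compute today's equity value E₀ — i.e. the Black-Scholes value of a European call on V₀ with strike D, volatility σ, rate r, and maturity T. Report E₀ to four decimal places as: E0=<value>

E0=410.4705

d₁ = [ln(V₀/D) + (r + σ²/2)T] / (σ√T)
   = [ln(569.7784/402.2021) + (0.0677 + 0.5·0.4560²)·8.9173] / (0.4560·√8.9173)
   = [0.348293 + 1.530815] / 1.361700 = 1.379972
d₂ = d₁ − σ√T = 1.379972 − 1.361700 = 0.018271
N(d₁) = 0.916202,  N(d₂) = 0.507289,  e^(−rT) = 0.546784
E₀ = V₀·N(d₁) − D·e^(−rT)·N(d₂)
   = 569.7784·0.916202 − 402.2021·0.546784·0.507289 = 410.470488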